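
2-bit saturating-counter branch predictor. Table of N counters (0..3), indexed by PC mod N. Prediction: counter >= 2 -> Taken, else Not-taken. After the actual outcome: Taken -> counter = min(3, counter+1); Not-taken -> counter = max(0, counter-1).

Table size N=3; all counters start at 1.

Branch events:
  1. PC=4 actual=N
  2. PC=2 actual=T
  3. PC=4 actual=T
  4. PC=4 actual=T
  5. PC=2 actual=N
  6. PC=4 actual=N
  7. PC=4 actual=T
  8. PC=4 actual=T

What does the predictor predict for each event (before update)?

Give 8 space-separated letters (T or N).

Ev 1: PC=4 idx=1 pred=N actual=N -> ctr[1]=0
Ev 2: PC=2 idx=2 pred=N actual=T -> ctr[2]=2
Ev 3: PC=4 idx=1 pred=N actual=T -> ctr[1]=1
Ev 4: PC=4 idx=1 pred=N actual=T -> ctr[1]=2
Ev 5: PC=2 idx=2 pred=T actual=N -> ctr[2]=1
Ev 6: PC=4 idx=1 pred=T actual=N -> ctr[1]=1
Ev 7: PC=4 idx=1 pred=N actual=T -> ctr[1]=2
Ev 8: PC=4 idx=1 pred=T actual=T -> ctr[1]=3

Answer: N N N N T T N T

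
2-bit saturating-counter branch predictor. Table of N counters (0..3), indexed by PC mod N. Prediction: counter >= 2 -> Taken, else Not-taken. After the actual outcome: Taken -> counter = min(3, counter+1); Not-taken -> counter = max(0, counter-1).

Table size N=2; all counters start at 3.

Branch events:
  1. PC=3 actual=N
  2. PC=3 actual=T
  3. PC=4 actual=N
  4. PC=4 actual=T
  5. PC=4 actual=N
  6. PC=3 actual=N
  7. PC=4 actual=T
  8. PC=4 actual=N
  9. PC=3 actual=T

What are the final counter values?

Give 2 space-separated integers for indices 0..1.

Ev 1: PC=3 idx=1 pred=T actual=N -> ctr[1]=2
Ev 2: PC=3 idx=1 pred=T actual=T -> ctr[1]=3
Ev 3: PC=4 idx=0 pred=T actual=N -> ctr[0]=2
Ev 4: PC=4 idx=0 pred=T actual=T -> ctr[0]=3
Ev 5: PC=4 idx=0 pred=T actual=N -> ctr[0]=2
Ev 6: PC=3 idx=1 pred=T actual=N -> ctr[1]=2
Ev 7: PC=4 idx=0 pred=T actual=T -> ctr[0]=3
Ev 8: PC=4 idx=0 pred=T actual=N -> ctr[0]=2
Ev 9: PC=3 idx=1 pred=T actual=T -> ctr[1]=3

Answer: 2 3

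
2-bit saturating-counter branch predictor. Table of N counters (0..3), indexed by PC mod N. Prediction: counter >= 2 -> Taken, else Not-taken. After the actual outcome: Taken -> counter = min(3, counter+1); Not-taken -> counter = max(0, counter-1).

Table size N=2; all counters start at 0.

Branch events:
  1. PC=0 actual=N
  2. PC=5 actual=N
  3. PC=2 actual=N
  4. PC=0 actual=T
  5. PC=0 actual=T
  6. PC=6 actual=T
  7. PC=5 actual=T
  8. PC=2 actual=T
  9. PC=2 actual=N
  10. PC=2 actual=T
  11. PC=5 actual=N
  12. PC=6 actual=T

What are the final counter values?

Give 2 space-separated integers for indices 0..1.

Ev 1: PC=0 idx=0 pred=N actual=N -> ctr[0]=0
Ev 2: PC=5 idx=1 pred=N actual=N -> ctr[1]=0
Ev 3: PC=2 idx=0 pred=N actual=N -> ctr[0]=0
Ev 4: PC=0 idx=0 pred=N actual=T -> ctr[0]=1
Ev 5: PC=0 idx=0 pred=N actual=T -> ctr[0]=2
Ev 6: PC=6 idx=0 pred=T actual=T -> ctr[0]=3
Ev 7: PC=5 idx=1 pred=N actual=T -> ctr[1]=1
Ev 8: PC=2 idx=0 pred=T actual=T -> ctr[0]=3
Ev 9: PC=2 idx=0 pred=T actual=N -> ctr[0]=2
Ev 10: PC=2 idx=0 pred=T actual=T -> ctr[0]=3
Ev 11: PC=5 idx=1 pred=N actual=N -> ctr[1]=0
Ev 12: PC=6 idx=0 pred=T actual=T -> ctr[0]=3

Answer: 3 0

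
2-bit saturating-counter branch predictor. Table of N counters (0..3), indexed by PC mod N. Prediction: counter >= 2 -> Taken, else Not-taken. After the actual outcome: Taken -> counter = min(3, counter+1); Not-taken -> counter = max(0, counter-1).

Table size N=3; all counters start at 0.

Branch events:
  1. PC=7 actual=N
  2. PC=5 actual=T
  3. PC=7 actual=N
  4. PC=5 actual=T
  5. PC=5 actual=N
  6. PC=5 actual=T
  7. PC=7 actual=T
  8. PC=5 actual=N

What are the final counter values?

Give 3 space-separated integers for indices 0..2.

Ev 1: PC=7 idx=1 pred=N actual=N -> ctr[1]=0
Ev 2: PC=5 idx=2 pred=N actual=T -> ctr[2]=1
Ev 3: PC=7 idx=1 pred=N actual=N -> ctr[1]=0
Ev 4: PC=5 idx=2 pred=N actual=T -> ctr[2]=2
Ev 5: PC=5 idx=2 pred=T actual=N -> ctr[2]=1
Ev 6: PC=5 idx=2 pred=N actual=T -> ctr[2]=2
Ev 7: PC=7 idx=1 pred=N actual=T -> ctr[1]=1
Ev 8: PC=5 idx=2 pred=T actual=N -> ctr[2]=1

Answer: 0 1 1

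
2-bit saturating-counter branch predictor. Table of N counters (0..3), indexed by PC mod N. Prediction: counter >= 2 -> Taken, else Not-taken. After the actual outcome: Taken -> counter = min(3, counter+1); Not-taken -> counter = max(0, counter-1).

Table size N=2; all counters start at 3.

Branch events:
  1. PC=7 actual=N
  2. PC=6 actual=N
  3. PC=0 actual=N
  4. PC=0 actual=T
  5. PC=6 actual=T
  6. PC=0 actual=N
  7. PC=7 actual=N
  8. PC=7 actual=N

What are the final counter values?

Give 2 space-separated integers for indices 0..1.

Ev 1: PC=7 idx=1 pred=T actual=N -> ctr[1]=2
Ev 2: PC=6 idx=0 pred=T actual=N -> ctr[0]=2
Ev 3: PC=0 idx=0 pred=T actual=N -> ctr[0]=1
Ev 4: PC=0 idx=0 pred=N actual=T -> ctr[0]=2
Ev 5: PC=6 idx=0 pred=T actual=T -> ctr[0]=3
Ev 6: PC=0 idx=0 pred=T actual=N -> ctr[0]=2
Ev 7: PC=7 idx=1 pred=T actual=N -> ctr[1]=1
Ev 8: PC=7 idx=1 pred=N actual=N -> ctr[1]=0

Answer: 2 0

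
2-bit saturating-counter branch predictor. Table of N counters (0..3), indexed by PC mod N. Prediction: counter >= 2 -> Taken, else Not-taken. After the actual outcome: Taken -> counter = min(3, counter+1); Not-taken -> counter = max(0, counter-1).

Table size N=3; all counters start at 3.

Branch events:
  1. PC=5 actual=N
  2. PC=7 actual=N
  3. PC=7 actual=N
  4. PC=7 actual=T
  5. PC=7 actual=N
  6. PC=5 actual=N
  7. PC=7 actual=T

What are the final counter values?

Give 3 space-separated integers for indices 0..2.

Answer: 3 2 1

Derivation:
Ev 1: PC=5 idx=2 pred=T actual=N -> ctr[2]=2
Ev 2: PC=7 idx=1 pred=T actual=N -> ctr[1]=2
Ev 3: PC=7 idx=1 pred=T actual=N -> ctr[1]=1
Ev 4: PC=7 idx=1 pred=N actual=T -> ctr[1]=2
Ev 5: PC=7 idx=1 pred=T actual=N -> ctr[1]=1
Ev 6: PC=5 idx=2 pred=T actual=N -> ctr[2]=1
Ev 7: PC=7 idx=1 pred=N actual=T -> ctr[1]=2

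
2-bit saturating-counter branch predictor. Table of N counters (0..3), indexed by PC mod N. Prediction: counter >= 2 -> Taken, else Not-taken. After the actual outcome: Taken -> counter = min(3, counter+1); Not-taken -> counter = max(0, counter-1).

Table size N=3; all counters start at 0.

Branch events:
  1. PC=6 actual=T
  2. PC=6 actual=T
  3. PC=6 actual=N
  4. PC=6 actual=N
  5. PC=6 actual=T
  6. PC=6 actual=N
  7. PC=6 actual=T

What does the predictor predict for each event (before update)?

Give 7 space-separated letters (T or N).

Answer: N N T N N N N

Derivation:
Ev 1: PC=6 idx=0 pred=N actual=T -> ctr[0]=1
Ev 2: PC=6 idx=0 pred=N actual=T -> ctr[0]=2
Ev 3: PC=6 idx=0 pred=T actual=N -> ctr[0]=1
Ev 4: PC=6 idx=0 pred=N actual=N -> ctr[0]=0
Ev 5: PC=6 idx=0 pred=N actual=T -> ctr[0]=1
Ev 6: PC=6 idx=0 pred=N actual=N -> ctr[0]=0
Ev 7: PC=6 idx=0 pred=N actual=T -> ctr[0]=1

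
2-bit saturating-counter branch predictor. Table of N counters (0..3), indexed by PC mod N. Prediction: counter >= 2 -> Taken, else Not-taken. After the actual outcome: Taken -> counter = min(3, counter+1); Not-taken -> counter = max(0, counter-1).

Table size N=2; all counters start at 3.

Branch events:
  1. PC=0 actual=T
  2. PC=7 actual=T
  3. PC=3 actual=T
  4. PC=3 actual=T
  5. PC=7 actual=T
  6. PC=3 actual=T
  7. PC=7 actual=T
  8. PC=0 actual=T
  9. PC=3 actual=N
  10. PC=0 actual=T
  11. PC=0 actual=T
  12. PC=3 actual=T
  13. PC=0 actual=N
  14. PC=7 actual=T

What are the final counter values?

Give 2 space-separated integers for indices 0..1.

Answer: 2 3

Derivation:
Ev 1: PC=0 idx=0 pred=T actual=T -> ctr[0]=3
Ev 2: PC=7 idx=1 pred=T actual=T -> ctr[1]=3
Ev 3: PC=3 idx=1 pred=T actual=T -> ctr[1]=3
Ev 4: PC=3 idx=1 pred=T actual=T -> ctr[1]=3
Ev 5: PC=7 idx=1 pred=T actual=T -> ctr[1]=3
Ev 6: PC=3 idx=1 pred=T actual=T -> ctr[1]=3
Ev 7: PC=7 idx=1 pred=T actual=T -> ctr[1]=3
Ev 8: PC=0 idx=0 pred=T actual=T -> ctr[0]=3
Ev 9: PC=3 idx=1 pred=T actual=N -> ctr[1]=2
Ev 10: PC=0 idx=0 pred=T actual=T -> ctr[0]=3
Ev 11: PC=0 idx=0 pred=T actual=T -> ctr[0]=3
Ev 12: PC=3 idx=1 pred=T actual=T -> ctr[1]=3
Ev 13: PC=0 idx=0 pred=T actual=N -> ctr[0]=2
Ev 14: PC=7 idx=1 pred=T actual=T -> ctr[1]=3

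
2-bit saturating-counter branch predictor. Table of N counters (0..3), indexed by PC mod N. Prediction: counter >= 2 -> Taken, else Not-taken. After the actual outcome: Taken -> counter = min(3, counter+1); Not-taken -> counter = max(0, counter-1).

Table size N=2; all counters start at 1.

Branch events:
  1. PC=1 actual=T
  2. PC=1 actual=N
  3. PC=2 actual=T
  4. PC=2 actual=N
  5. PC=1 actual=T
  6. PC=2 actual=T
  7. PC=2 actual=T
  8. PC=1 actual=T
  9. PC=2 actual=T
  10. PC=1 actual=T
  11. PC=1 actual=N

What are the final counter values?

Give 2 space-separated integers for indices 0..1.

Answer: 3 2

Derivation:
Ev 1: PC=1 idx=1 pred=N actual=T -> ctr[1]=2
Ev 2: PC=1 idx=1 pred=T actual=N -> ctr[1]=1
Ev 3: PC=2 idx=0 pred=N actual=T -> ctr[0]=2
Ev 4: PC=2 idx=0 pred=T actual=N -> ctr[0]=1
Ev 5: PC=1 idx=1 pred=N actual=T -> ctr[1]=2
Ev 6: PC=2 idx=0 pred=N actual=T -> ctr[0]=2
Ev 7: PC=2 idx=0 pred=T actual=T -> ctr[0]=3
Ev 8: PC=1 idx=1 pred=T actual=T -> ctr[1]=3
Ev 9: PC=2 idx=0 pred=T actual=T -> ctr[0]=3
Ev 10: PC=1 idx=1 pred=T actual=T -> ctr[1]=3
Ev 11: PC=1 idx=1 pred=T actual=N -> ctr[1]=2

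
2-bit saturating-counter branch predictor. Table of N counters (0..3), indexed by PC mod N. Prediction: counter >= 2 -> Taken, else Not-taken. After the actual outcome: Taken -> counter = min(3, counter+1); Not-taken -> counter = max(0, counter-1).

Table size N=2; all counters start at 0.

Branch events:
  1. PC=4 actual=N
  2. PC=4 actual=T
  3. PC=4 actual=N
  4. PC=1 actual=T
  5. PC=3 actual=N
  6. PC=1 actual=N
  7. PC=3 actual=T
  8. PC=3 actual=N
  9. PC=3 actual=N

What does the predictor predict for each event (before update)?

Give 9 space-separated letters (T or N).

Ev 1: PC=4 idx=0 pred=N actual=N -> ctr[0]=0
Ev 2: PC=4 idx=0 pred=N actual=T -> ctr[0]=1
Ev 3: PC=4 idx=0 pred=N actual=N -> ctr[0]=0
Ev 4: PC=1 idx=1 pred=N actual=T -> ctr[1]=1
Ev 5: PC=3 idx=1 pred=N actual=N -> ctr[1]=0
Ev 6: PC=1 idx=1 pred=N actual=N -> ctr[1]=0
Ev 7: PC=3 idx=1 pred=N actual=T -> ctr[1]=1
Ev 8: PC=3 idx=1 pred=N actual=N -> ctr[1]=0
Ev 9: PC=3 idx=1 pred=N actual=N -> ctr[1]=0

Answer: N N N N N N N N N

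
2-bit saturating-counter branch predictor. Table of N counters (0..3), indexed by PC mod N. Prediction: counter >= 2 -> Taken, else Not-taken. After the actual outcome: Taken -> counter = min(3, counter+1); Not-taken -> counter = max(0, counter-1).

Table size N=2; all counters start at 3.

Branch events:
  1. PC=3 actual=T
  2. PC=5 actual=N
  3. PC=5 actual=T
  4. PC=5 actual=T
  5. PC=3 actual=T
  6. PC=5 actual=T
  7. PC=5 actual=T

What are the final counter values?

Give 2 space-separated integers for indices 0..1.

Ev 1: PC=3 idx=1 pred=T actual=T -> ctr[1]=3
Ev 2: PC=5 idx=1 pred=T actual=N -> ctr[1]=2
Ev 3: PC=5 idx=1 pred=T actual=T -> ctr[1]=3
Ev 4: PC=5 idx=1 pred=T actual=T -> ctr[1]=3
Ev 5: PC=3 idx=1 pred=T actual=T -> ctr[1]=3
Ev 6: PC=5 idx=1 pred=T actual=T -> ctr[1]=3
Ev 7: PC=5 idx=1 pred=T actual=T -> ctr[1]=3

Answer: 3 3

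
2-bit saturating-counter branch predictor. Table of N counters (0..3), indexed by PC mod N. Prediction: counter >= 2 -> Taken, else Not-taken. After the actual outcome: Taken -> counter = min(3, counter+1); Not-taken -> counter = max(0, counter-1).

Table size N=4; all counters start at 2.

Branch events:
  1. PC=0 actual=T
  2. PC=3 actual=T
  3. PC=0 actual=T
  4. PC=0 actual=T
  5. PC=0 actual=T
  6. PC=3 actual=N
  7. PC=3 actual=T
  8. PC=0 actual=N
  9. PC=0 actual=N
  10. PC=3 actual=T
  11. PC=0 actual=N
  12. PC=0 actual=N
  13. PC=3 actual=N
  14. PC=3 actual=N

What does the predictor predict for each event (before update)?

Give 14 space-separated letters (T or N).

Ev 1: PC=0 idx=0 pred=T actual=T -> ctr[0]=3
Ev 2: PC=3 idx=3 pred=T actual=T -> ctr[3]=3
Ev 3: PC=0 idx=0 pred=T actual=T -> ctr[0]=3
Ev 4: PC=0 idx=0 pred=T actual=T -> ctr[0]=3
Ev 5: PC=0 idx=0 pred=T actual=T -> ctr[0]=3
Ev 6: PC=3 idx=3 pred=T actual=N -> ctr[3]=2
Ev 7: PC=3 idx=3 pred=T actual=T -> ctr[3]=3
Ev 8: PC=0 idx=0 pred=T actual=N -> ctr[0]=2
Ev 9: PC=0 idx=0 pred=T actual=N -> ctr[0]=1
Ev 10: PC=3 idx=3 pred=T actual=T -> ctr[3]=3
Ev 11: PC=0 idx=0 pred=N actual=N -> ctr[0]=0
Ev 12: PC=0 idx=0 pred=N actual=N -> ctr[0]=0
Ev 13: PC=3 idx=3 pred=T actual=N -> ctr[3]=2
Ev 14: PC=3 idx=3 pred=T actual=N -> ctr[3]=1

Answer: T T T T T T T T T T N N T T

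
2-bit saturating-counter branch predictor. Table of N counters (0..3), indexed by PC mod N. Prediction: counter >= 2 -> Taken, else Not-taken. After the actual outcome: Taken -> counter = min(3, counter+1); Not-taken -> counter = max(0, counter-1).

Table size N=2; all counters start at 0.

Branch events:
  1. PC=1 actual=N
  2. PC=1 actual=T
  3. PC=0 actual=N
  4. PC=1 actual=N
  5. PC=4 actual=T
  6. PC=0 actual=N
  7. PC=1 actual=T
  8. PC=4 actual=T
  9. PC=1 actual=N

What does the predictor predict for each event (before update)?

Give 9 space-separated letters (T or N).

Ev 1: PC=1 idx=1 pred=N actual=N -> ctr[1]=0
Ev 2: PC=1 idx=1 pred=N actual=T -> ctr[1]=1
Ev 3: PC=0 idx=0 pred=N actual=N -> ctr[0]=0
Ev 4: PC=1 idx=1 pred=N actual=N -> ctr[1]=0
Ev 5: PC=4 idx=0 pred=N actual=T -> ctr[0]=1
Ev 6: PC=0 idx=0 pred=N actual=N -> ctr[0]=0
Ev 7: PC=1 idx=1 pred=N actual=T -> ctr[1]=1
Ev 8: PC=4 idx=0 pred=N actual=T -> ctr[0]=1
Ev 9: PC=1 idx=1 pred=N actual=N -> ctr[1]=0

Answer: N N N N N N N N N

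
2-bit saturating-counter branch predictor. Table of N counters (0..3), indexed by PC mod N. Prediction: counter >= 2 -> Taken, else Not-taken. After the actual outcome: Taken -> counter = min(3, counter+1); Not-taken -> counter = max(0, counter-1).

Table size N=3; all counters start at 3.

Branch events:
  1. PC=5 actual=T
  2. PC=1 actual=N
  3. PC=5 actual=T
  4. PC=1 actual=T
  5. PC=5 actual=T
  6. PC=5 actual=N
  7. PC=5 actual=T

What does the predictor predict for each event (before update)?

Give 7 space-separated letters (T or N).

Ev 1: PC=5 idx=2 pred=T actual=T -> ctr[2]=3
Ev 2: PC=1 idx=1 pred=T actual=N -> ctr[1]=2
Ev 3: PC=5 idx=2 pred=T actual=T -> ctr[2]=3
Ev 4: PC=1 idx=1 pred=T actual=T -> ctr[1]=3
Ev 5: PC=5 idx=2 pred=T actual=T -> ctr[2]=3
Ev 6: PC=5 idx=2 pred=T actual=N -> ctr[2]=2
Ev 7: PC=5 idx=2 pred=T actual=T -> ctr[2]=3

Answer: T T T T T T T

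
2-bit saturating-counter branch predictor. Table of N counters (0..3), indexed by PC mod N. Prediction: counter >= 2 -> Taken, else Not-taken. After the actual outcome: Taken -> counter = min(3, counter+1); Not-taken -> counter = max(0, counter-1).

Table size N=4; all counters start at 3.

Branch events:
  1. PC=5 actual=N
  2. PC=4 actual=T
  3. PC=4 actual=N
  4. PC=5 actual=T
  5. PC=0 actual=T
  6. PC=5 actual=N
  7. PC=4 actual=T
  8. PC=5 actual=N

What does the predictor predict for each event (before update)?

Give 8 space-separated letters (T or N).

Answer: T T T T T T T T

Derivation:
Ev 1: PC=5 idx=1 pred=T actual=N -> ctr[1]=2
Ev 2: PC=4 idx=0 pred=T actual=T -> ctr[0]=3
Ev 3: PC=4 idx=0 pred=T actual=N -> ctr[0]=2
Ev 4: PC=5 idx=1 pred=T actual=T -> ctr[1]=3
Ev 5: PC=0 idx=0 pred=T actual=T -> ctr[0]=3
Ev 6: PC=5 idx=1 pred=T actual=N -> ctr[1]=2
Ev 7: PC=4 idx=0 pred=T actual=T -> ctr[0]=3
Ev 8: PC=5 idx=1 pred=T actual=N -> ctr[1]=1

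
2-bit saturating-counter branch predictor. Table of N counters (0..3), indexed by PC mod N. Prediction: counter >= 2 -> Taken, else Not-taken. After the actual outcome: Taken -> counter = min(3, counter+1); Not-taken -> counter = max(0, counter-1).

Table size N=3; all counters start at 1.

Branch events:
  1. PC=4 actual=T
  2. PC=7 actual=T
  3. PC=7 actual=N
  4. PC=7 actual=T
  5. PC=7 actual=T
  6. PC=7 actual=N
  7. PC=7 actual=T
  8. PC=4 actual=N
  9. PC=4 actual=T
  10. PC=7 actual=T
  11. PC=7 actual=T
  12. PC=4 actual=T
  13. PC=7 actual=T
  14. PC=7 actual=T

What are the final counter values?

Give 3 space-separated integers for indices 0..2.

Ev 1: PC=4 idx=1 pred=N actual=T -> ctr[1]=2
Ev 2: PC=7 idx=1 pred=T actual=T -> ctr[1]=3
Ev 3: PC=7 idx=1 pred=T actual=N -> ctr[1]=2
Ev 4: PC=7 idx=1 pred=T actual=T -> ctr[1]=3
Ev 5: PC=7 idx=1 pred=T actual=T -> ctr[1]=3
Ev 6: PC=7 idx=1 pred=T actual=N -> ctr[1]=2
Ev 7: PC=7 idx=1 pred=T actual=T -> ctr[1]=3
Ev 8: PC=4 idx=1 pred=T actual=N -> ctr[1]=2
Ev 9: PC=4 idx=1 pred=T actual=T -> ctr[1]=3
Ev 10: PC=7 idx=1 pred=T actual=T -> ctr[1]=3
Ev 11: PC=7 idx=1 pred=T actual=T -> ctr[1]=3
Ev 12: PC=4 idx=1 pred=T actual=T -> ctr[1]=3
Ev 13: PC=7 idx=1 pred=T actual=T -> ctr[1]=3
Ev 14: PC=7 idx=1 pred=T actual=T -> ctr[1]=3

Answer: 1 3 1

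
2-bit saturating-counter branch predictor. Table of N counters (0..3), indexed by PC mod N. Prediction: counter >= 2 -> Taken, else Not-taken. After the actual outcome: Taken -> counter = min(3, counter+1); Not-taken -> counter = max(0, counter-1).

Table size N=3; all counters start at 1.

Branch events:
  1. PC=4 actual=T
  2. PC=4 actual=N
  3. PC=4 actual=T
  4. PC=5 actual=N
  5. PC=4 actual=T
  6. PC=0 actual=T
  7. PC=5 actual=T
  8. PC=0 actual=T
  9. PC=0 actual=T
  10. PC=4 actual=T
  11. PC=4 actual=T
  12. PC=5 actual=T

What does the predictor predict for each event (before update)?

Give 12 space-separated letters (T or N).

Ev 1: PC=4 idx=1 pred=N actual=T -> ctr[1]=2
Ev 2: PC=4 idx=1 pred=T actual=N -> ctr[1]=1
Ev 3: PC=4 idx=1 pred=N actual=T -> ctr[1]=2
Ev 4: PC=5 idx=2 pred=N actual=N -> ctr[2]=0
Ev 5: PC=4 idx=1 pred=T actual=T -> ctr[1]=3
Ev 6: PC=0 idx=0 pred=N actual=T -> ctr[0]=2
Ev 7: PC=5 idx=2 pred=N actual=T -> ctr[2]=1
Ev 8: PC=0 idx=0 pred=T actual=T -> ctr[0]=3
Ev 9: PC=0 idx=0 pred=T actual=T -> ctr[0]=3
Ev 10: PC=4 idx=1 pred=T actual=T -> ctr[1]=3
Ev 11: PC=4 idx=1 pred=T actual=T -> ctr[1]=3
Ev 12: PC=5 idx=2 pred=N actual=T -> ctr[2]=2

Answer: N T N N T N N T T T T N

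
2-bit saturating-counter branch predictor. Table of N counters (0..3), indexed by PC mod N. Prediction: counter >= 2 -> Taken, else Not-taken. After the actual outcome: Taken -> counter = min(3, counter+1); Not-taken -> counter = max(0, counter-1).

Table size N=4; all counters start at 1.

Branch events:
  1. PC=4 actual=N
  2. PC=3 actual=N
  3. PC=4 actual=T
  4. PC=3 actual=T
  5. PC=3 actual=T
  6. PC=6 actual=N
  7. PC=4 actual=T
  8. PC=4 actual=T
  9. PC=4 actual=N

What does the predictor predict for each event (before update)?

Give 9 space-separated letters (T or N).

Answer: N N N N N N N T T

Derivation:
Ev 1: PC=4 idx=0 pred=N actual=N -> ctr[0]=0
Ev 2: PC=3 idx=3 pred=N actual=N -> ctr[3]=0
Ev 3: PC=4 idx=0 pred=N actual=T -> ctr[0]=1
Ev 4: PC=3 idx=3 pred=N actual=T -> ctr[3]=1
Ev 5: PC=3 idx=3 pred=N actual=T -> ctr[3]=2
Ev 6: PC=6 idx=2 pred=N actual=N -> ctr[2]=0
Ev 7: PC=4 idx=0 pred=N actual=T -> ctr[0]=2
Ev 8: PC=4 idx=0 pred=T actual=T -> ctr[0]=3
Ev 9: PC=4 idx=0 pred=T actual=N -> ctr[0]=2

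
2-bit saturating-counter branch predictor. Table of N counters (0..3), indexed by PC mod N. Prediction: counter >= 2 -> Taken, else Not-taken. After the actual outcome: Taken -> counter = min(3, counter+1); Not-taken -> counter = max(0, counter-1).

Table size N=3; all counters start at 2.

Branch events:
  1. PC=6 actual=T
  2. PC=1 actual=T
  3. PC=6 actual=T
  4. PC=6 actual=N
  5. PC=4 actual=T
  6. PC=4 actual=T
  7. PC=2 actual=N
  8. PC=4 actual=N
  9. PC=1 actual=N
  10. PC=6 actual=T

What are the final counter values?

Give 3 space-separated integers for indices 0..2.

Answer: 3 1 1

Derivation:
Ev 1: PC=6 idx=0 pred=T actual=T -> ctr[0]=3
Ev 2: PC=1 idx=1 pred=T actual=T -> ctr[1]=3
Ev 3: PC=6 idx=0 pred=T actual=T -> ctr[0]=3
Ev 4: PC=6 idx=0 pred=T actual=N -> ctr[0]=2
Ev 5: PC=4 idx=1 pred=T actual=T -> ctr[1]=3
Ev 6: PC=4 idx=1 pred=T actual=T -> ctr[1]=3
Ev 7: PC=2 idx=2 pred=T actual=N -> ctr[2]=1
Ev 8: PC=4 idx=1 pred=T actual=N -> ctr[1]=2
Ev 9: PC=1 idx=1 pred=T actual=N -> ctr[1]=1
Ev 10: PC=6 idx=0 pred=T actual=T -> ctr[0]=3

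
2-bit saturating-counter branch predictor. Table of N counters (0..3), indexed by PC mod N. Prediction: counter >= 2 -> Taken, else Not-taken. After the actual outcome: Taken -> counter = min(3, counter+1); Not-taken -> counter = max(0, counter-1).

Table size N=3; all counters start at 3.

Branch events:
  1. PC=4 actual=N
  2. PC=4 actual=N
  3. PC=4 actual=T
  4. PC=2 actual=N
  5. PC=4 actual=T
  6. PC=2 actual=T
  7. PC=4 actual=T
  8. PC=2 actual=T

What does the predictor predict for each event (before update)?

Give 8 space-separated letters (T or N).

Answer: T T N T T T T T

Derivation:
Ev 1: PC=4 idx=1 pred=T actual=N -> ctr[1]=2
Ev 2: PC=4 idx=1 pred=T actual=N -> ctr[1]=1
Ev 3: PC=4 idx=1 pred=N actual=T -> ctr[1]=2
Ev 4: PC=2 idx=2 pred=T actual=N -> ctr[2]=2
Ev 5: PC=4 idx=1 pred=T actual=T -> ctr[1]=3
Ev 6: PC=2 idx=2 pred=T actual=T -> ctr[2]=3
Ev 7: PC=4 idx=1 pred=T actual=T -> ctr[1]=3
Ev 8: PC=2 idx=2 pred=T actual=T -> ctr[2]=3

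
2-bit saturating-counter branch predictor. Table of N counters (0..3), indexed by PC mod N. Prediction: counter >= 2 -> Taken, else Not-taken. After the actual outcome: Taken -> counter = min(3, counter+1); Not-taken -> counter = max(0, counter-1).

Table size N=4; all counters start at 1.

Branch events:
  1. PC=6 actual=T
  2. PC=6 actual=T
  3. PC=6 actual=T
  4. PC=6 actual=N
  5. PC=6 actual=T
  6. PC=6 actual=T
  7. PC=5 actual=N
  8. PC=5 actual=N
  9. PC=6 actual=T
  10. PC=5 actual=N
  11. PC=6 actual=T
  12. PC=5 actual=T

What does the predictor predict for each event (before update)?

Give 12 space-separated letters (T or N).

Answer: N T T T T T N N T N T N

Derivation:
Ev 1: PC=6 idx=2 pred=N actual=T -> ctr[2]=2
Ev 2: PC=6 idx=2 pred=T actual=T -> ctr[2]=3
Ev 3: PC=6 idx=2 pred=T actual=T -> ctr[2]=3
Ev 4: PC=6 idx=2 pred=T actual=N -> ctr[2]=2
Ev 5: PC=6 idx=2 pred=T actual=T -> ctr[2]=3
Ev 6: PC=6 idx=2 pred=T actual=T -> ctr[2]=3
Ev 7: PC=5 idx=1 pred=N actual=N -> ctr[1]=0
Ev 8: PC=5 idx=1 pred=N actual=N -> ctr[1]=0
Ev 9: PC=6 idx=2 pred=T actual=T -> ctr[2]=3
Ev 10: PC=5 idx=1 pred=N actual=N -> ctr[1]=0
Ev 11: PC=6 idx=2 pred=T actual=T -> ctr[2]=3
Ev 12: PC=5 idx=1 pred=N actual=T -> ctr[1]=1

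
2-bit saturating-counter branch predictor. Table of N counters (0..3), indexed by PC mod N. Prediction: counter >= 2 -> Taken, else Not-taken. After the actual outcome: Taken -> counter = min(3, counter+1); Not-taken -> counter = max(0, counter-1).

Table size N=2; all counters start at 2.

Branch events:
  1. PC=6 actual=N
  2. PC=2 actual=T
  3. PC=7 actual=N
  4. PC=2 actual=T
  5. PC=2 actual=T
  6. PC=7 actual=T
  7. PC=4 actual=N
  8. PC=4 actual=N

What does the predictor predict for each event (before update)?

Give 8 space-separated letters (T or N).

Answer: T N T T T N T T

Derivation:
Ev 1: PC=6 idx=0 pred=T actual=N -> ctr[0]=1
Ev 2: PC=2 idx=0 pred=N actual=T -> ctr[0]=2
Ev 3: PC=7 idx=1 pred=T actual=N -> ctr[1]=1
Ev 4: PC=2 idx=0 pred=T actual=T -> ctr[0]=3
Ev 5: PC=2 idx=0 pred=T actual=T -> ctr[0]=3
Ev 6: PC=7 idx=1 pred=N actual=T -> ctr[1]=2
Ev 7: PC=4 idx=0 pred=T actual=N -> ctr[0]=2
Ev 8: PC=4 idx=0 pred=T actual=N -> ctr[0]=1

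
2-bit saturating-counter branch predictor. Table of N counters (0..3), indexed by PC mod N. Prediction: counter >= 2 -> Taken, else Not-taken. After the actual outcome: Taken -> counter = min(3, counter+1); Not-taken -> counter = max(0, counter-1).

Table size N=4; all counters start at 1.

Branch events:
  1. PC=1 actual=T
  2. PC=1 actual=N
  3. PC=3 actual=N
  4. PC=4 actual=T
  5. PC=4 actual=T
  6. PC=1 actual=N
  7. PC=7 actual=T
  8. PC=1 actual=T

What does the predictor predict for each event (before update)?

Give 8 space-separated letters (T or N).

Ev 1: PC=1 idx=1 pred=N actual=T -> ctr[1]=2
Ev 2: PC=1 idx=1 pred=T actual=N -> ctr[1]=1
Ev 3: PC=3 idx=3 pred=N actual=N -> ctr[3]=0
Ev 4: PC=4 idx=0 pred=N actual=T -> ctr[0]=2
Ev 5: PC=4 idx=0 pred=T actual=T -> ctr[0]=3
Ev 6: PC=1 idx=1 pred=N actual=N -> ctr[1]=0
Ev 7: PC=7 idx=3 pred=N actual=T -> ctr[3]=1
Ev 8: PC=1 idx=1 pred=N actual=T -> ctr[1]=1

Answer: N T N N T N N N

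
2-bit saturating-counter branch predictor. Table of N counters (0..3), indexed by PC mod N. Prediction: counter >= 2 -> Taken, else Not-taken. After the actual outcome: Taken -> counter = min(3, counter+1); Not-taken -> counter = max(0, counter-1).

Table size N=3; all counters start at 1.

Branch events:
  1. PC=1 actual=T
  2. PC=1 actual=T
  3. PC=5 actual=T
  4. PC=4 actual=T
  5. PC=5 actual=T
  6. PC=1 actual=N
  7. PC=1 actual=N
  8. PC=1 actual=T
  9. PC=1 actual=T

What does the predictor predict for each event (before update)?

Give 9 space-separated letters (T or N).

Ev 1: PC=1 idx=1 pred=N actual=T -> ctr[1]=2
Ev 2: PC=1 idx=1 pred=T actual=T -> ctr[1]=3
Ev 3: PC=5 idx=2 pred=N actual=T -> ctr[2]=2
Ev 4: PC=4 idx=1 pred=T actual=T -> ctr[1]=3
Ev 5: PC=5 idx=2 pred=T actual=T -> ctr[2]=3
Ev 6: PC=1 idx=1 pred=T actual=N -> ctr[1]=2
Ev 7: PC=1 idx=1 pred=T actual=N -> ctr[1]=1
Ev 8: PC=1 idx=1 pred=N actual=T -> ctr[1]=2
Ev 9: PC=1 idx=1 pred=T actual=T -> ctr[1]=3

Answer: N T N T T T T N T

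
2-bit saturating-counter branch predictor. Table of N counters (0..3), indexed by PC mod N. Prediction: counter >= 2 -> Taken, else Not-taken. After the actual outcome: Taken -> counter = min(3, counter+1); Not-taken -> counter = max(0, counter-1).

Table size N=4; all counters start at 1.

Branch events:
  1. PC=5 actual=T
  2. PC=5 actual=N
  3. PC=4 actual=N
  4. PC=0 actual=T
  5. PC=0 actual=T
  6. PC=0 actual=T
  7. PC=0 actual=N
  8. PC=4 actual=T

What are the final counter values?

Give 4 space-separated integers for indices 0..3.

Ev 1: PC=5 idx=1 pred=N actual=T -> ctr[1]=2
Ev 2: PC=5 idx=1 pred=T actual=N -> ctr[1]=1
Ev 3: PC=4 idx=0 pred=N actual=N -> ctr[0]=0
Ev 4: PC=0 idx=0 pred=N actual=T -> ctr[0]=1
Ev 5: PC=0 idx=0 pred=N actual=T -> ctr[0]=2
Ev 6: PC=0 idx=0 pred=T actual=T -> ctr[0]=3
Ev 7: PC=0 idx=0 pred=T actual=N -> ctr[0]=2
Ev 8: PC=4 idx=0 pred=T actual=T -> ctr[0]=3

Answer: 3 1 1 1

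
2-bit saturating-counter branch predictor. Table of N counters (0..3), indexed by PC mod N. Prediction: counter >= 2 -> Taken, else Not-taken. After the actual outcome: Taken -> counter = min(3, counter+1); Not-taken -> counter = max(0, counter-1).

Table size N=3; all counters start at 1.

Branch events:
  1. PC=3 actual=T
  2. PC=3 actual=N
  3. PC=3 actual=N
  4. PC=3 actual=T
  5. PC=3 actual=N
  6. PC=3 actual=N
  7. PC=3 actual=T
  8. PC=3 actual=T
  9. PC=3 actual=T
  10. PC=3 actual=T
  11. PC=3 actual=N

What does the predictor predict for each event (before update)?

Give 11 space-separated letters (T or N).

Answer: N T N N N N N N T T T

Derivation:
Ev 1: PC=3 idx=0 pred=N actual=T -> ctr[0]=2
Ev 2: PC=3 idx=0 pred=T actual=N -> ctr[0]=1
Ev 3: PC=3 idx=0 pred=N actual=N -> ctr[0]=0
Ev 4: PC=3 idx=0 pred=N actual=T -> ctr[0]=1
Ev 5: PC=3 idx=0 pred=N actual=N -> ctr[0]=0
Ev 6: PC=3 idx=0 pred=N actual=N -> ctr[0]=0
Ev 7: PC=3 idx=0 pred=N actual=T -> ctr[0]=1
Ev 8: PC=3 idx=0 pred=N actual=T -> ctr[0]=2
Ev 9: PC=3 idx=0 pred=T actual=T -> ctr[0]=3
Ev 10: PC=3 idx=0 pred=T actual=T -> ctr[0]=3
Ev 11: PC=3 idx=0 pred=T actual=N -> ctr[0]=2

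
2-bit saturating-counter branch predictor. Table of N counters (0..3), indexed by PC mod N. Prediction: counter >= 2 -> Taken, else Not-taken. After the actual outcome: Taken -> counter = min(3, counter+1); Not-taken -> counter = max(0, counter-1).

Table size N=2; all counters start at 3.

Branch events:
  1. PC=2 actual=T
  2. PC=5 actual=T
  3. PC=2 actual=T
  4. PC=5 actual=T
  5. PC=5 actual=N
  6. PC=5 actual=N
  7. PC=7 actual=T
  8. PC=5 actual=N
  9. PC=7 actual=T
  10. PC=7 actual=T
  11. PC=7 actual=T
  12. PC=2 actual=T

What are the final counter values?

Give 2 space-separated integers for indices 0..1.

Ev 1: PC=2 idx=0 pred=T actual=T -> ctr[0]=3
Ev 2: PC=5 idx=1 pred=T actual=T -> ctr[1]=3
Ev 3: PC=2 idx=0 pred=T actual=T -> ctr[0]=3
Ev 4: PC=5 idx=1 pred=T actual=T -> ctr[1]=3
Ev 5: PC=5 idx=1 pred=T actual=N -> ctr[1]=2
Ev 6: PC=5 idx=1 pred=T actual=N -> ctr[1]=1
Ev 7: PC=7 idx=1 pred=N actual=T -> ctr[1]=2
Ev 8: PC=5 idx=1 pred=T actual=N -> ctr[1]=1
Ev 9: PC=7 idx=1 pred=N actual=T -> ctr[1]=2
Ev 10: PC=7 idx=1 pred=T actual=T -> ctr[1]=3
Ev 11: PC=7 idx=1 pred=T actual=T -> ctr[1]=3
Ev 12: PC=2 idx=0 pred=T actual=T -> ctr[0]=3

Answer: 3 3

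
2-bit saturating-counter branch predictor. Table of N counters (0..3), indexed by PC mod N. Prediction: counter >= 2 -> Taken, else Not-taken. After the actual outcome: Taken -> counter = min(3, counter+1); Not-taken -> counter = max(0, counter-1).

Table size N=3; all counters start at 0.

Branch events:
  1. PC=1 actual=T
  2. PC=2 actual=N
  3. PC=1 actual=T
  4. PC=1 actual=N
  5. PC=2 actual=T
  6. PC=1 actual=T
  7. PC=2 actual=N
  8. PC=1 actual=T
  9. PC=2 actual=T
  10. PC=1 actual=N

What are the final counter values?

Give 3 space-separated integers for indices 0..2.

Answer: 0 2 1

Derivation:
Ev 1: PC=1 idx=1 pred=N actual=T -> ctr[1]=1
Ev 2: PC=2 idx=2 pred=N actual=N -> ctr[2]=0
Ev 3: PC=1 idx=1 pred=N actual=T -> ctr[1]=2
Ev 4: PC=1 idx=1 pred=T actual=N -> ctr[1]=1
Ev 5: PC=2 idx=2 pred=N actual=T -> ctr[2]=1
Ev 6: PC=1 idx=1 pred=N actual=T -> ctr[1]=2
Ev 7: PC=2 idx=2 pred=N actual=N -> ctr[2]=0
Ev 8: PC=1 idx=1 pred=T actual=T -> ctr[1]=3
Ev 9: PC=2 idx=2 pred=N actual=T -> ctr[2]=1
Ev 10: PC=1 idx=1 pred=T actual=N -> ctr[1]=2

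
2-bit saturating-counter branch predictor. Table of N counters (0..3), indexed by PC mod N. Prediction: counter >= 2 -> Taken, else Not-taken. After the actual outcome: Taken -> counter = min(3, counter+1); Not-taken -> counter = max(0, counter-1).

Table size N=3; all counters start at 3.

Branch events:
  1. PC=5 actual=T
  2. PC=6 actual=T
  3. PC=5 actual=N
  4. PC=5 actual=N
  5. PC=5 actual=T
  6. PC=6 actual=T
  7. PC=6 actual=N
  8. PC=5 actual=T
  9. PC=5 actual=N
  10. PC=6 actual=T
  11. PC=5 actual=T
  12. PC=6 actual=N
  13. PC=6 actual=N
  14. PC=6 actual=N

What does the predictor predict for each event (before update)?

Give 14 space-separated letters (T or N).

Ev 1: PC=5 idx=2 pred=T actual=T -> ctr[2]=3
Ev 2: PC=6 idx=0 pred=T actual=T -> ctr[0]=3
Ev 3: PC=5 idx=2 pred=T actual=N -> ctr[2]=2
Ev 4: PC=5 idx=2 pred=T actual=N -> ctr[2]=1
Ev 5: PC=5 idx=2 pred=N actual=T -> ctr[2]=2
Ev 6: PC=6 idx=0 pred=T actual=T -> ctr[0]=3
Ev 7: PC=6 idx=0 pred=T actual=N -> ctr[0]=2
Ev 8: PC=5 idx=2 pred=T actual=T -> ctr[2]=3
Ev 9: PC=5 idx=2 pred=T actual=N -> ctr[2]=2
Ev 10: PC=6 idx=0 pred=T actual=T -> ctr[0]=3
Ev 11: PC=5 idx=2 pred=T actual=T -> ctr[2]=3
Ev 12: PC=6 idx=0 pred=T actual=N -> ctr[0]=2
Ev 13: PC=6 idx=0 pred=T actual=N -> ctr[0]=1
Ev 14: PC=6 idx=0 pred=N actual=N -> ctr[0]=0

Answer: T T T T N T T T T T T T T N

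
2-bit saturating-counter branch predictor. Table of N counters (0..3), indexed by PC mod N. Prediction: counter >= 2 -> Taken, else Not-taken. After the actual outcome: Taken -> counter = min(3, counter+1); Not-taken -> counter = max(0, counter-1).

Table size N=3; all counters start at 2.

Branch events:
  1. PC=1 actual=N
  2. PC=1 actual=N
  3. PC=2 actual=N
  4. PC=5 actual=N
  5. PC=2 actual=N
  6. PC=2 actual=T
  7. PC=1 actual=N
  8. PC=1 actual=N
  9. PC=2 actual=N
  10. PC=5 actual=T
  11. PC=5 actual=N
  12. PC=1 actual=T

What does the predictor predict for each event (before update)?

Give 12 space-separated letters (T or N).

Ev 1: PC=1 idx=1 pred=T actual=N -> ctr[1]=1
Ev 2: PC=1 idx=1 pred=N actual=N -> ctr[1]=0
Ev 3: PC=2 idx=2 pred=T actual=N -> ctr[2]=1
Ev 4: PC=5 idx=2 pred=N actual=N -> ctr[2]=0
Ev 5: PC=2 idx=2 pred=N actual=N -> ctr[2]=0
Ev 6: PC=2 idx=2 pred=N actual=T -> ctr[2]=1
Ev 7: PC=1 idx=1 pred=N actual=N -> ctr[1]=0
Ev 8: PC=1 idx=1 pred=N actual=N -> ctr[1]=0
Ev 9: PC=2 idx=2 pred=N actual=N -> ctr[2]=0
Ev 10: PC=5 idx=2 pred=N actual=T -> ctr[2]=1
Ev 11: PC=5 idx=2 pred=N actual=N -> ctr[2]=0
Ev 12: PC=1 idx=1 pred=N actual=T -> ctr[1]=1

Answer: T N T N N N N N N N N N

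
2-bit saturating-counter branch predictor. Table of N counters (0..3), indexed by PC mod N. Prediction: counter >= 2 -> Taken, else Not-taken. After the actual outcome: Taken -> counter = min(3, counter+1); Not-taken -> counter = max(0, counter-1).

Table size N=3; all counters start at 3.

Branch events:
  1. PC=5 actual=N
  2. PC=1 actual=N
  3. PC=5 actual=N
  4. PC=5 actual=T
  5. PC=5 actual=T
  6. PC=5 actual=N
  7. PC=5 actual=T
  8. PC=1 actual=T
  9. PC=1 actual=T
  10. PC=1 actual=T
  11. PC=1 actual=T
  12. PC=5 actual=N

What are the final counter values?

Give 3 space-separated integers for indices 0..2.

Answer: 3 3 2

Derivation:
Ev 1: PC=5 idx=2 pred=T actual=N -> ctr[2]=2
Ev 2: PC=1 idx=1 pred=T actual=N -> ctr[1]=2
Ev 3: PC=5 idx=2 pred=T actual=N -> ctr[2]=1
Ev 4: PC=5 idx=2 pred=N actual=T -> ctr[2]=2
Ev 5: PC=5 idx=2 pred=T actual=T -> ctr[2]=3
Ev 6: PC=5 idx=2 pred=T actual=N -> ctr[2]=2
Ev 7: PC=5 idx=2 pred=T actual=T -> ctr[2]=3
Ev 8: PC=1 idx=1 pred=T actual=T -> ctr[1]=3
Ev 9: PC=1 idx=1 pred=T actual=T -> ctr[1]=3
Ev 10: PC=1 idx=1 pred=T actual=T -> ctr[1]=3
Ev 11: PC=1 idx=1 pred=T actual=T -> ctr[1]=3
Ev 12: PC=5 idx=2 pred=T actual=N -> ctr[2]=2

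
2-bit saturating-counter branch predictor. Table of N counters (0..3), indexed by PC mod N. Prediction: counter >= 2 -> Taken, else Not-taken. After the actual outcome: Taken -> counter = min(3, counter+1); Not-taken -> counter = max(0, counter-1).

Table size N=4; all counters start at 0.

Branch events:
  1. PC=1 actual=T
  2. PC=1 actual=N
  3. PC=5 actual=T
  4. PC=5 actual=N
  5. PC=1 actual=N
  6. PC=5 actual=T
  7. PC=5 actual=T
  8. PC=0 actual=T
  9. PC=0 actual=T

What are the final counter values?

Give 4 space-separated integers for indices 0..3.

Answer: 2 2 0 0

Derivation:
Ev 1: PC=1 idx=1 pred=N actual=T -> ctr[1]=1
Ev 2: PC=1 idx=1 pred=N actual=N -> ctr[1]=0
Ev 3: PC=5 idx=1 pred=N actual=T -> ctr[1]=1
Ev 4: PC=5 idx=1 pred=N actual=N -> ctr[1]=0
Ev 5: PC=1 idx=1 pred=N actual=N -> ctr[1]=0
Ev 6: PC=5 idx=1 pred=N actual=T -> ctr[1]=1
Ev 7: PC=5 idx=1 pred=N actual=T -> ctr[1]=2
Ev 8: PC=0 idx=0 pred=N actual=T -> ctr[0]=1
Ev 9: PC=0 idx=0 pred=N actual=T -> ctr[0]=2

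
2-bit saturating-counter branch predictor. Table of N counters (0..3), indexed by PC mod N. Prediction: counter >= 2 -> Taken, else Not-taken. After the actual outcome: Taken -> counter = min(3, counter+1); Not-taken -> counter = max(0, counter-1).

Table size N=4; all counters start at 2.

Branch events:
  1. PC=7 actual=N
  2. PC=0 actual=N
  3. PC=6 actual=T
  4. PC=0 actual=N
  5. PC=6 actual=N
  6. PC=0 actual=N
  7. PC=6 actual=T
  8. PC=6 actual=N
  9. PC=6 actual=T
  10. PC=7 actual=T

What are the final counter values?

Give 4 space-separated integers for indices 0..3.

Answer: 0 2 3 2

Derivation:
Ev 1: PC=7 idx=3 pred=T actual=N -> ctr[3]=1
Ev 2: PC=0 idx=0 pred=T actual=N -> ctr[0]=1
Ev 3: PC=6 idx=2 pred=T actual=T -> ctr[2]=3
Ev 4: PC=0 idx=0 pred=N actual=N -> ctr[0]=0
Ev 5: PC=6 idx=2 pred=T actual=N -> ctr[2]=2
Ev 6: PC=0 idx=0 pred=N actual=N -> ctr[0]=0
Ev 7: PC=6 idx=2 pred=T actual=T -> ctr[2]=3
Ev 8: PC=6 idx=2 pred=T actual=N -> ctr[2]=2
Ev 9: PC=6 idx=2 pred=T actual=T -> ctr[2]=3
Ev 10: PC=7 idx=3 pred=N actual=T -> ctr[3]=2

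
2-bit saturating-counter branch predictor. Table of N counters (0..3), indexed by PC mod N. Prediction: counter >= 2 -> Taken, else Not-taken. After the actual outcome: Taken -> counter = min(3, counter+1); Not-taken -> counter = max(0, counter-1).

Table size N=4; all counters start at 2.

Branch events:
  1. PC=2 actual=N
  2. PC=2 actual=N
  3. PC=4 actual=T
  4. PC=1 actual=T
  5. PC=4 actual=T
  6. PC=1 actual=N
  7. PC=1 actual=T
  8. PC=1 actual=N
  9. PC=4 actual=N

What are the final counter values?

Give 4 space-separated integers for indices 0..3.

Ev 1: PC=2 idx=2 pred=T actual=N -> ctr[2]=1
Ev 2: PC=2 idx=2 pred=N actual=N -> ctr[2]=0
Ev 3: PC=4 idx=0 pred=T actual=T -> ctr[0]=3
Ev 4: PC=1 idx=1 pred=T actual=T -> ctr[1]=3
Ev 5: PC=4 idx=0 pred=T actual=T -> ctr[0]=3
Ev 6: PC=1 idx=1 pred=T actual=N -> ctr[1]=2
Ev 7: PC=1 idx=1 pred=T actual=T -> ctr[1]=3
Ev 8: PC=1 idx=1 pred=T actual=N -> ctr[1]=2
Ev 9: PC=4 idx=0 pred=T actual=N -> ctr[0]=2

Answer: 2 2 0 2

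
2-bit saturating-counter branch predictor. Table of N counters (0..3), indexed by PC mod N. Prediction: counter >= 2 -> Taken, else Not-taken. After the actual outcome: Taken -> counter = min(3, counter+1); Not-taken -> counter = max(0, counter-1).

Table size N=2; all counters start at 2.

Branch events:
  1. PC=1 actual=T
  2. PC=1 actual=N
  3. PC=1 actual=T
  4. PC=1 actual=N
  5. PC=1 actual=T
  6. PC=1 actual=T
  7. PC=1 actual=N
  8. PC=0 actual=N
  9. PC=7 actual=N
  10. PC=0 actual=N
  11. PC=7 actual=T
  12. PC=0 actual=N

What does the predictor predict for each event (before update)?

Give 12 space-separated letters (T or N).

Answer: T T T T T T T T T N N N

Derivation:
Ev 1: PC=1 idx=1 pred=T actual=T -> ctr[1]=3
Ev 2: PC=1 idx=1 pred=T actual=N -> ctr[1]=2
Ev 3: PC=1 idx=1 pred=T actual=T -> ctr[1]=3
Ev 4: PC=1 idx=1 pred=T actual=N -> ctr[1]=2
Ev 5: PC=1 idx=1 pred=T actual=T -> ctr[1]=3
Ev 6: PC=1 idx=1 pred=T actual=T -> ctr[1]=3
Ev 7: PC=1 idx=1 pred=T actual=N -> ctr[1]=2
Ev 8: PC=0 idx=0 pred=T actual=N -> ctr[0]=1
Ev 9: PC=7 idx=1 pred=T actual=N -> ctr[1]=1
Ev 10: PC=0 idx=0 pred=N actual=N -> ctr[0]=0
Ev 11: PC=7 idx=1 pred=N actual=T -> ctr[1]=2
Ev 12: PC=0 idx=0 pred=N actual=N -> ctr[0]=0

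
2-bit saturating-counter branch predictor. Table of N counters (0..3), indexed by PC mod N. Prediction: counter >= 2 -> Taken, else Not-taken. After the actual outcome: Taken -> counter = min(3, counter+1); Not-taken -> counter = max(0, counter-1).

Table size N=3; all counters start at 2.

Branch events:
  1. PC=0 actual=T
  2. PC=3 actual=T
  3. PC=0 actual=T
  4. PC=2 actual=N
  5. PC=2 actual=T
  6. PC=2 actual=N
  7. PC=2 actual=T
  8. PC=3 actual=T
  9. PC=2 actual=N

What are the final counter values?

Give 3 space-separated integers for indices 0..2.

Ev 1: PC=0 idx=0 pred=T actual=T -> ctr[0]=3
Ev 2: PC=3 idx=0 pred=T actual=T -> ctr[0]=3
Ev 3: PC=0 idx=0 pred=T actual=T -> ctr[0]=3
Ev 4: PC=2 idx=2 pred=T actual=N -> ctr[2]=1
Ev 5: PC=2 idx=2 pred=N actual=T -> ctr[2]=2
Ev 6: PC=2 idx=2 pred=T actual=N -> ctr[2]=1
Ev 7: PC=2 idx=2 pred=N actual=T -> ctr[2]=2
Ev 8: PC=3 idx=0 pred=T actual=T -> ctr[0]=3
Ev 9: PC=2 idx=2 pred=T actual=N -> ctr[2]=1

Answer: 3 2 1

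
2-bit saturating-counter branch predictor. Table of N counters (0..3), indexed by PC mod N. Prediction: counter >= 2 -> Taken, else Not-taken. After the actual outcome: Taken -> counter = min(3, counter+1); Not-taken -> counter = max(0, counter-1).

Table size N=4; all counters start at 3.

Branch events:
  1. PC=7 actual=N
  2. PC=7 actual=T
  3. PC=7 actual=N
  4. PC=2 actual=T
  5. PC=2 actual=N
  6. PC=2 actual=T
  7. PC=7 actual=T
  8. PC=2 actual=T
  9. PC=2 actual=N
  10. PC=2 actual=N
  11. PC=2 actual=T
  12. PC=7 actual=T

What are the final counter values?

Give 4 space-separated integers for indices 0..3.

Answer: 3 3 2 3

Derivation:
Ev 1: PC=7 idx=3 pred=T actual=N -> ctr[3]=2
Ev 2: PC=7 idx=3 pred=T actual=T -> ctr[3]=3
Ev 3: PC=7 idx=3 pred=T actual=N -> ctr[3]=2
Ev 4: PC=2 idx=2 pred=T actual=T -> ctr[2]=3
Ev 5: PC=2 idx=2 pred=T actual=N -> ctr[2]=2
Ev 6: PC=2 idx=2 pred=T actual=T -> ctr[2]=3
Ev 7: PC=7 idx=3 pred=T actual=T -> ctr[3]=3
Ev 8: PC=2 idx=2 pred=T actual=T -> ctr[2]=3
Ev 9: PC=2 idx=2 pred=T actual=N -> ctr[2]=2
Ev 10: PC=2 idx=2 pred=T actual=N -> ctr[2]=1
Ev 11: PC=2 idx=2 pred=N actual=T -> ctr[2]=2
Ev 12: PC=7 idx=3 pred=T actual=T -> ctr[3]=3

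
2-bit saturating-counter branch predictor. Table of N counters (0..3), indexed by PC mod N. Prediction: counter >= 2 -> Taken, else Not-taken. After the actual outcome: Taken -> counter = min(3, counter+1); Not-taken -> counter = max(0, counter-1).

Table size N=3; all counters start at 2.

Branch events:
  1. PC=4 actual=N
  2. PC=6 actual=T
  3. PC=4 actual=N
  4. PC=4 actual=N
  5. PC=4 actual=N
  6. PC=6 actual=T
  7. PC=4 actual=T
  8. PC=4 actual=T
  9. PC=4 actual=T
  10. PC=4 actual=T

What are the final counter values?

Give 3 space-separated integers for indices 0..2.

Answer: 3 3 2

Derivation:
Ev 1: PC=4 idx=1 pred=T actual=N -> ctr[1]=1
Ev 2: PC=6 idx=0 pred=T actual=T -> ctr[0]=3
Ev 3: PC=4 idx=1 pred=N actual=N -> ctr[1]=0
Ev 4: PC=4 idx=1 pred=N actual=N -> ctr[1]=0
Ev 5: PC=4 idx=1 pred=N actual=N -> ctr[1]=0
Ev 6: PC=6 idx=0 pred=T actual=T -> ctr[0]=3
Ev 7: PC=4 idx=1 pred=N actual=T -> ctr[1]=1
Ev 8: PC=4 idx=1 pred=N actual=T -> ctr[1]=2
Ev 9: PC=4 idx=1 pred=T actual=T -> ctr[1]=3
Ev 10: PC=4 idx=1 pred=T actual=T -> ctr[1]=3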